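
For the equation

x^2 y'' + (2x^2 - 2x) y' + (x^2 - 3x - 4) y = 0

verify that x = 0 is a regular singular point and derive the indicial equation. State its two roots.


Divide by x^2 to reach normal form y'' + P_1(x) y' + P_2(x) y = 0 with P_1(x) = 2 - 2/x and P_2(x) = 1 - 3/x - 4/x^2.
x = 0 is a singular point because the y'-coefficient 2 - 2/x has a pole at x = 0 and the y-coefficient 1 - 3/x - 4/x^2 has a pole at x = 0.
It is a regular singular point because x P_1(x) = p(x) = 2x - 2 and x^2 P_2(x) = q(x) = x^2 - 3x - 4 are polynomials, hence analytic at x = 0.
p(0) = -2,  q(0) = -4.
Indicial equation: r(r-1) + p(0) r + q(0) = 0, i.e. r^2 + (p(0) - 1) r + q(0) = 0, i.e. r^2 - 3 r - 4 = 0.
Discriminant: (-3)^2 - 4(-4) = 25, so r = (3 ± 5)/2.
Solving: r_1 = 4, r_2 = -1.

indicial: r^2 - 3 r - 4 = 0; roots r_1 = 4, r_2 = -1


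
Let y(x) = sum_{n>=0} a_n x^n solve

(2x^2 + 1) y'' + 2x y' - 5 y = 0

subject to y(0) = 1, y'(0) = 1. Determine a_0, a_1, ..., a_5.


Ansatz: y(x) = sum_{n>=0} a_n x^n, so y'(x) = sum_{n>=1} n a_n x^(n-1) and y''(x) = sum_{n>=2} n(n-1) a_n x^(n-2).
Substitute into P(x) y'' + Q(x) y' + R(x) y = 0 with P(x) = 2x^2 + 1, Q(x) = 2x, R(x) = -5, and match powers of x.
Initial conditions: a_0 = 1, a_1 = 1.
Setting the coefficient of each power of x to zero and solving order by order (substituting the coefficients already found):
  x^0: 2 a_2 - 5 a_0 = 0  ->  2 a_2 = 5 a_0 = 5  ->  a_2 = 5/2
  x^1: 6 a_3 - 3 a_1 = 0  ->  6 a_3 = 3 a_1 = 3  ->  a_3 = 1/2
  x^2: 12 a_4 + 3 a_2 = 0  ->  12 a_4 = -3 a_2 = -15/2  ->  a_4 = -5/8
  x^3: 20 a_5 + 13 a_3 = 0  ->  20 a_5 = -13 a_3 = -13/2  ->  a_5 = -13/40
Truncated series: y(x) = 1 + x + (5/2) x^2 + (1/2) x^3 - (5/8) x^4 - (13/40) x^5 + O(x^6).

a_0 = 1; a_1 = 1; a_2 = 5/2; a_3 = 1/2; a_4 = -5/8; a_5 = -13/40


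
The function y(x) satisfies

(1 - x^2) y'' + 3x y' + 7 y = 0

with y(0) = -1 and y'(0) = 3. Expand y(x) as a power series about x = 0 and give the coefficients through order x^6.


Ansatz: y(x) = sum_{n>=0} a_n x^n, so y'(x) = sum_{n>=1} n a_n x^(n-1) and y''(x) = sum_{n>=2} n(n-1) a_n x^(n-2).
Substitute into P(x) y'' + Q(x) y' + R(x) y = 0 with P(x) = 1 - x^2, Q(x) = 3x, R(x) = 7, and match powers of x.
Initial conditions: a_0 = -1, a_1 = 3.
Setting the coefficient of each power of x to zero and solving order by order (substituting the coefficients already found):
  x^0: 2 a_2 + 7 a_0 = 0  ->  2 a_2 = -7 a_0 = 7  ->  a_2 = 7/2
  x^1: 6 a_3 + 10 a_1 = 0  ->  6 a_3 = -10 a_1 = -30  ->  a_3 = -5
  x^2: 12 a_4 + 11 a_2 = 0  ->  12 a_4 = -11 a_2 = -77/2  ->  a_4 = -77/24
  x^3: 20 a_5 + 10 a_3 = 0  ->  20 a_5 = -10 a_3 = 50  ->  a_5 = 5/2
  x^4: 30 a_6 + 7 a_4 = 0  ->  30 a_6 = -7 a_4 = 539/24  ->  a_6 = 539/720
Truncated series: y(x) = -1 + 3 x + (7/2) x^2 - 5 x^3 - (77/24) x^4 + (5/2) x^5 + (539/720) x^6 + O(x^7).

a_0 = -1; a_1 = 3; a_2 = 7/2; a_3 = -5; a_4 = -77/24; a_5 = 5/2; a_6 = 539/720


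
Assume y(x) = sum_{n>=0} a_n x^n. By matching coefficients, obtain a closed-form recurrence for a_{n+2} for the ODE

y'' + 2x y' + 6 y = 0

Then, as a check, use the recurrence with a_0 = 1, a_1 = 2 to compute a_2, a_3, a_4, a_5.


Substitute y = sum_n a_n x^n.
y''(x) has coefficient (n+2)(n+1) a_{n+2} at x^n;
2 x y'(x) has coefficient 2 n a_n at x^n (shift);
6 y(x) has coefficient 6 a_n at x^n.
Matching x^n: (n+2)(n+1) a_{n+2} + (2n + 6) a_n = 0.
Thus a_{n+2} = (-2n - 6) / ((n+1)(n+2)) * a_n.

Check with a_0 = 1, a_1 = 2 (apply the recurrence for n = 0, 1, 2, 3): a_0 = 1, a_1 = 2, a_2 = -3, a_3 = -8/3, a_4 = 5/2, a_5 = 8/5.

a_(n+2) = (-2n - 6) / ((n+1)(n+2)) * a_n; check: a_0 = 1, a_1 = 2, a_2 = -3, a_3 = -8/3, a_4 = 5/2, a_5 = 8/5


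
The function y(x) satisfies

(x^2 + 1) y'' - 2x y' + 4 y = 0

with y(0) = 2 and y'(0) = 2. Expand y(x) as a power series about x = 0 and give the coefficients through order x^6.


Ansatz: y(x) = sum_{n>=0} a_n x^n, so y'(x) = sum_{n>=1} n a_n x^(n-1) and y''(x) = sum_{n>=2} n(n-1) a_n x^(n-2).
Substitute into P(x) y'' + Q(x) y' + R(x) y = 0 with P(x) = x^2 + 1, Q(x) = -2x, R(x) = 4, and match powers of x.
Initial conditions: a_0 = 2, a_1 = 2.
Setting the coefficient of each power of x to zero and solving order by order (substituting the coefficients already found):
  x^0: 2 a_2 + 4 a_0 = 0  ->  2 a_2 = -4 a_0 = -8  ->  a_2 = -4
  x^1: 6 a_3 + 2 a_1 = 0  ->  6 a_3 = -2 a_1 = -4  ->  a_3 = -2/3
  x^2: 12 a_4 + 2 a_2 = 0  ->  12 a_4 = -2 a_2 = 8  ->  a_4 = 2/3
  x^3: 20 a_5 + 4 a_3 = 0  ->  20 a_5 = -4 a_3 = 8/3  ->  a_5 = 2/15
  x^4: 30 a_6 + 8 a_4 = 0  ->  30 a_6 = -8 a_4 = -16/3  ->  a_6 = -8/45
Truncated series: y(x) = 2 + 2 x - 4 x^2 - (2/3) x^3 + (2/3) x^4 + (2/15) x^5 - (8/45) x^6 + O(x^7).

a_0 = 2; a_1 = 2; a_2 = -4; a_3 = -2/3; a_4 = 2/3; a_5 = 2/15; a_6 = -8/45


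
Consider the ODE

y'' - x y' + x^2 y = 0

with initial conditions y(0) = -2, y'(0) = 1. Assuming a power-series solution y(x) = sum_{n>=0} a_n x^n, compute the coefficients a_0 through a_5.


Ansatz: y(x) = sum_{n>=0} a_n x^n, so y'(x) = sum_{n>=1} n a_n x^(n-1) and y''(x) = sum_{n>=2} n(n-1) a_n x^(n-2).
Substitute into P(x) y'' + Q(x) y' + R(x) y = 0 with P(x) = 1, Q(x) = -x, R(x) = x^2, and match powers of x.
Initial conditions: a_0 = -2, a_1 = 1.
Setting the coefficient of each power of x to zero and solving order by order (substituting the coefficients already found):
  x^0: 2 a_2 = 0  ->  a_2 = 0
  x^1: 6 a_3 - a_1 = 0  ->  6 a_3 = a_1 = 1  ->  a_3 = 1/6
  x^2: 12 a_4 - 2 a_2 + a_0 = 0  ->  12 a_4 = 2 a_2 - a_0 = 2  ->  a_4 = 1/6
  x^3: 20 a_5 - 3 a_3 + a_1 = 0  ->  20 a_5 = 3 a_3 - a_1 = -1/2  ->  a_5 = -1/40
Truncated series: y(x) = -2 + x + (1/6) x^3 + (1/6) x^4 - (1/40) x^5 + O(x^6).

a_0 = -2; a_1 = 1; a_2 = 0; a_3 = 1/6; a_4 = 1/6; a_5 = -1/40


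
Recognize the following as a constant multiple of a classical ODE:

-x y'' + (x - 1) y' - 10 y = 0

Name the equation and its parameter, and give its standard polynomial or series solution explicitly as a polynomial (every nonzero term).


All three coefficients share the factor -1; dividing through by -1 gives  x y'' + (1 - x) y' + 10 y = 0.
This matches the Laguerre equation x y'' + (1 - x) y' + n y = 0 with n = 10; the polynomial solution is L_10(x).
With y = sum_k a_k x^k, matching x^k gives (k+1)k a_{k+1} + (k+1) a_{k+1} - k a_k + n a_k = 0, i.e. (k+1)^2 a_{k+1} = (k - n) a_k = (k - 10) a_k. The right side vanishes at k = 10, so the series terminates at degree 10.
Standard normalization L_n(0) = 1 gives a_0 = 1. Work upward with a_{k+1} = (k - 10) a_k / (k+1)^2:
  a_1 = (0 - 10)(1) / 1^2 = -10/1 = -10
  a_2 = (1 - 10)(-10) / 2^2 = 90/4 = 45/2
  a_3 = (2 - 10)(45/2) / 3^2 = -180/9 = -20
  a_4 = (3 - 10)(-20) / 4^2 = 140/16 = 35/4
  a_5 = (4 - 10)(35/4) / 5^2 = (-105/2)/25 = -21/10
  a_6 = (5 - 10)(-21/10) / 6^2 = (21/2)/36 = 7/24
  a_7 = (6 - 10)(7/24) / 7^2 = (-7/6)/49 = -1/42
  a_8 = (7 - 10)(-1/42) / 8^2 = (1/14)/64 = 1/896
  a_9 = (8 - 10)(1/896) / 9^2 = (-1/448)/81 = -1/36288
  a_10 = (9 - 10)(-1/36288) / 10^2 = (1/36288)/100 = 1/3628800
Hence L_10(x) = x^10/3628800 - x^9/36288 + x^8/896 - x^7/42 + 7 x^6/24 - 21 x^5/10 + 35 x^4/4 - 20 x^3 + 45 x^2/2 - 10 x + 1.

L_10(x); series = x^10/3628800 - x^9/36288 + x^8/896 - x^7/42 + 7 x^6/24 - 21 x^5/10 + 35 x^4/4 - 20 x^3 + 45 x^2/2 - 10 x + 1


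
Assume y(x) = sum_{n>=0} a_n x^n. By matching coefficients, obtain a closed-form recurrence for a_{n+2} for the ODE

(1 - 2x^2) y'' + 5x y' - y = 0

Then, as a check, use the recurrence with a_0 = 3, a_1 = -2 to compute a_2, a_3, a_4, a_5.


Substitute y = sum_n a_n x^n.
(1 - 2 x^2) y'' contributes (n+2)(n+1) a_{n+2} - 2 n(n-1) a_n at x^n.
5 x y'(x) contributes 5 n a_n at x^n.
-y(x) contributes -1 a_n at x^n.
Matching x^n: (n+2)(n+1) a_{n+2} + (-2 n(n-1) + 5 n - 1) a_n = 0.
Thus a_{n+2} = (2 n(n-1) - 5 n + 1) / ((n+1)(n+2)) * a_n.

Check with a_0 = 3, a_1 = -2 (apply the recurrence for n = 0, 1, 2, 3): a_0 = 3, a_1 = -2, a_2 = 3/2, a_3 = 4/3, a_4 = -5/8, a_5 = -2/15.

a_(n+2) = (2 n(n-1) - 5 n + 1) / ((n+1)(n+2)) * a_n; check: a_0 = 3, a_1 = -2, a_2 = 3/2, a_3 = 4/3, a_4 = -5/8, a_5 = -2/15


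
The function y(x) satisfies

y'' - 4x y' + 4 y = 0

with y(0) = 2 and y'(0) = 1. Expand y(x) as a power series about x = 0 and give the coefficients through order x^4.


Ansatz: y(x) = sum_{n>=0} a_n x^n, so y'(x) = sum_{n>=1} n a_n x^(n-1) and y''(x) = sum_{n>=2} n(n-1) a_n x^(n-2).
Substitute into P(x) y'' + Q(x) y' + R(x) y = 0 with P(x) = 1, Q(x) = -4x, R(x) = 4, and match powers of x.
Initial conditions: a_0 = 2, a_1 = 1.
Setting the coefficient of each power of x to zero and solving order by order (substituting the coefficients already found):
  x^0: 2 a_2 + 4 a_0 = 0  ->  2 a_2 = -4 a_0 = -8  ->  a_2 = -4
  x^1: 6 a_3 = 0  ->  a_3 = 0
  x^2: 12 a_4 - 4 a_2 = 0  ->  12 a_4 = 4 a_2 = -16  ->  a_4 = -4/3
Truncated series: y(x) = 2 + x - 4 x^2 - (4/3) x^4 + O(x^5).

a_0 = 2; a_1 = 1; a_2 = -4; a_3 = 0; a_4 = -4/3


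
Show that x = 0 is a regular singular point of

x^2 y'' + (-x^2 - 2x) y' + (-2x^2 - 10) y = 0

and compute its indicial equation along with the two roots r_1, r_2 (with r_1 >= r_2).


Divide by x^2 to reach normal form y'' + P_1(x) y' + P_2(x) y = 0 with P_1(x) = -1 - 2/x and P_2(x) = -2 - 10/x^2.
x = 0 is a singular point because the y'-coefficient -1 - 2/x has a pole at x = 0 and the y-coefficient -2 - 10/x^2 has a pole at x = 0.
It is a regular singular point because x P_1(x) = p(x) = -x - 2 and x^2 P_2(x) = q(x) = -2x^2 - 10 are polynomials, hence analytic at x = 0.
p(0) = -2,  q(0) = -10.
Indicial equation: r(r-1) + p(0) r + q(0) = 0, i.e. r^2 + (p(0) - 1) r + q(0) = 0, i.e. r^2 - 3 r - 10 = 0.
Discriminant: (-3)^2 - 4(-10) = 49, so r = (3 ± 7)/2.
Solving: r_1 = 5, r_2 = -2.

indicial: r^2 - 3 r - 10 = 0; roots r_1 = 5, r_2 = -2


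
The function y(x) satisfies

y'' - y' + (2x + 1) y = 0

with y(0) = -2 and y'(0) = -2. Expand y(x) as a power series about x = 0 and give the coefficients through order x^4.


Ansatz: y(x) = sum_{n>=0} a_n x^n, so y'(x) = sum_{n>=1} n a_n x^(n-1) and y''(x) = sum_{n>=2} n(n-1) a_n x^(n-2).
Substitute into P(x) y'' + Q(x) y' + R(x) y = 0 with P(x) = 1, Q(x) = -1, R(x) = 2x + 1, and match powers of x.
Initial conditions: a_0 = -2, a_1 = -2.
Setting the coefficient of each power of x to zero and solving order by order (substituting the coefficients already found):
  x^0: 2 a_2 - a_1 + a_0 = 0  ->  2 a_2 = a_1 - a_0 = 0  ->  a_2 = 0
  x^1: 6 a_3 - 2 a_2 + a_1 + 2 a_0 = 0  ->  6 a_3 = 2 a_2 - a_1 - 2 a_0 = 6  ->  a_3 = 1
  x^2: 12 a_4 - 3 a_3 + a_2 + 2 a_1 = 0  ->  12 a_4 = 3 a_3 - a_2 - 2 a_1 = 7  ->  a_4 = 7/12
Truncated series: y(x) = -2 - 2 x + x^3 + (7/12) x^4 + O(x^5).

a_0 = -2; a_1 = -2; a_2 = 0; a_3 = 1; a_4 = 7/12


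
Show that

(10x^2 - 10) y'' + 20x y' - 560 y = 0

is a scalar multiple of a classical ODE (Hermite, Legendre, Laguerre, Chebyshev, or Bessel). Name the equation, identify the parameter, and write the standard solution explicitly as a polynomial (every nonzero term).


All three coefficients share the factor -10; dividing through by -10 gives  (1 - x^2) y'' - 2x y' + 56 y = 0.
This matches the Legendre equation (1 - x^2) y'' - 2x y' + n(n+1) y = 0 (note the -2x y' term) with n(n+1) = 56, so n = 7; the polynomial solution is P_7(x).
With y = sum_k a_k x^k, matching x^k gives (k+2)(k+1) a_{k+2} = [k(k+1) - n(n+1)] a_k = (k - 7)(k + 8) a_k. The right side vanishes at k = 7, so the series with the parity of 7 terminates at degree 7.
Standard normalization (P_n(1) = 1): leading coefficient (2n)!/(2^n (n!)^2) = 87178291200/(128*25401600) = 429/16, so a_7 = 429/16. Work downward with a_k = (k+1)(k+2) a_{k+2} / ((k - 7)(k + 8)):
  a_5 = (6)(7)(429/16) / ((5 - 7)(5 + 8)) = (9009/8)/(-26) = -693/16
  a_3 = (4)(5)(-693/16) / ((3 - 7)(3 + 8)) = (-3465/4)/(-44) = 315/16
  a_1 = (2)(3)(315/16) / ((1 - 7)(1 + 8)) = (945/8)/(-54) = -35/16
Hence P_7(x) = 429 x^7/16 - 693 x^5/16 + 315 x^3/16 - 35 x/16.

P_7(x); series = 429 x^7/16 - 693 x^5/16 + 315 x^3/16 - 35 x/16


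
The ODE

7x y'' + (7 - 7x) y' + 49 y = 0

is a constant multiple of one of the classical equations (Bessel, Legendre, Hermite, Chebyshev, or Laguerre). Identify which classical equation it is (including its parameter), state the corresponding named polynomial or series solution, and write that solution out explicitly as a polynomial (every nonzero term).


All three coefficients share the factor 7; dividing through by 7 gives  x y'' + (1 - x) y' + 7 y = 0.
This matches the Laguerre equation x y'' + (1 - x) y' + n y = 0 with n = 7; the polynomial solution is L_7(x).
With y = sum_k a_k x^k, matching x^k gives (k+1)k a_{k+1} + (k+1) a_{k+1} - k a_k + n a_k = 0, i.e. (k+1)^2 a_{k+1} = (k - n) a_k = (k - 7) a_k. The right side vanishes at k = 7, so the series terminates at degree 7.
Standard normalization L_n(0) = 1 gives a_0 = 1. Work upward with a_{k+1} = (k - 7) a_k / (k+1)^2:
  a_1 = (0 - 7)(1) / 1^2 = -7/1 = -7
  a_2 = (1 - 7)(-7) / 2^2 = 42/4 = 21/2
  a_3 = (2 - 7)(21/2) / 3^2 = (-105/2)/9 = -35/6
  a_4 = (3 - 7)(-35/6) / 4^2 = (70/3)/16 = 35/24
  a_5 = (4 - 7)(35/24) / 5^2 = (-35/8)/25 = -7/40
  a_6 = (5 - 7)(-7/40) / 6^2 = (7/20)/36 = 7/720
  a_7 = (6 - 7)(7/720) / 7^2 = (-7/720)/49 = -1/5040
Hence L_7(x) = -x^7/5040 + 7 x^6/720 - 7 x^5/40 + 35 x^4/24 - 35 x^3/6 + 21 x^2/2 - 7 x + 1.

L_7(x); series = -x^7/5040 + 7 x^6/720 - 7 x^5/40 + 35 x^4/24 - 35 x^3/6 + 21 x^2/2 - 7 x + 1


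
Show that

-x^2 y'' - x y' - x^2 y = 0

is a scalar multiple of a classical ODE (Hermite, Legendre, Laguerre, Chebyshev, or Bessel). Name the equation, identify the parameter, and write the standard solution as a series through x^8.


All three coefficients share the factor -1; dividing through by -1 gives  x^2 y'' + x y' + x^2 y = 0.
This matches the Bessel equation x^2 y'' + x y' + (x^2 - nu^2) y = 0 with nu^2 = 0, so nu = 0; the solution bounded at x = 0 is J_0(x).
Frobenius at x = 0: indicial roots ±nu; for r = nu the recurrence k(k + 2nu) c_k = -c_{k-2} gives the standard series J_nu(x) = sum_{k>=0} (-1)^k / (k! (k+nu)!) (x/2)^(2k+nu). Evaluate the first 5 terms:
  k = 0: (-1)^0 / (0! * 0! * 2^0) x^0 = 1/(1*1*1) x^0 = (1) x^0
  k = 1: (-1)^1 / (1! * 1! * 2^2) x^2 = -1/(1*1*4) x^2 = (-1/4) x^2
  k = 2: (-1)^2 / (2! * 2! * 2^4) x^4 = 1/(2*2*16) x^4 = (1/64) x^4
  k = 3: (-1)^3 / (3! * 3! * 2^6) x^6 = -1/(6*6*64) x^6 = (-1/2304) x^6
  k = 4: (-1)^4 / (4! * 4! * 2^8) x^8 = 1/(24*24*256) x^8 = (1/147456) x^8
Hence J_0(x) = x^8/147456 - x^6/2304 + x^4/64 - x^2/4 + 1 + ....

J_0(x); series = x^8/147456 - x^6/2304 + x^4/64 - x^2/4 + 1


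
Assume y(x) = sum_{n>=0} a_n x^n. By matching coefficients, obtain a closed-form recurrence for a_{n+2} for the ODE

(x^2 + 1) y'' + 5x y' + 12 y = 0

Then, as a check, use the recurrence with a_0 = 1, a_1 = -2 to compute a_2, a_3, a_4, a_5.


Substitute y = sum_n a_n x^n.
(1 + 1 x^2) y'' contributes (n+2)(n+1) a_{n+2} + n(n-1) a_n at x^n.
5 x y'(x) contributes 5 n a_n at x^n.
12 y(x) contributes 12 a_n at x^n.
Matching x^n: (n+2)(n+1) a_{n+2} + (n(n-1) + 5 n + 12) a_n = 0.
Thus a_{n+2} = (-n(n-1) - 5 n - 12) / ((n+1)(n+2)) * a_n.

Check with a_0 = 1, a_1 = -2 (apply the recurrence for n = 0, 1, 2, 3): a_0 = 1, a_1 = -2, a_2 = -6, a_3 = 17/3, a_4 = 12, a_5 = -187/20.

a_(n+2) = (-n(n-1) - 5 n - 12) / ((n+1)(n+2)) * a_n; check: a_0 = 1, a_1 = -2, a_2 = -6, a_3 = 17/3, a_4 = 12, a_5 = -187/20


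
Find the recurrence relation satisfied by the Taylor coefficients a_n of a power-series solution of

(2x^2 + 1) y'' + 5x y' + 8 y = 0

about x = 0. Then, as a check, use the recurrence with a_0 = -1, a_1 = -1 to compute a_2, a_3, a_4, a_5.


Substitute y = sum_n a_n x^n.
(1 + 2 x^2) y'' contributes (n+2)(n+1) a_{n+2} + 2 n(n-1) a_n at x^n.
5 x y'(x) contributes 5 n a_n at x^n.
8 y(x) contributes 8 a_n at x^n.
Matching x^n: (n+2)(n+1) a_{n+2} + (2 n(n-1) + 5 n + 8) a_n = 0.
Thus a_{n+2} = (-2 n(n-1) - 5 n - 8) / ((n+1)(n+2)) * a_n.

Check with a_0 = -1, a_1 = -1 (apply the recurrence for n = 0, 1, 2, 3): a_0 = -1, a_1 = -1, a_2 = 4, a_3 = 13/6, a_4 = -22/3, a_5 = -91/24.

a_(n+2) = (-2 n(n-1) - 5 n - 8) / ((n+1)(n+2)) * a_n; check: a_0 = -1, a_1 = -1, a_2 = 4, a_3 = 13/6, a_4 = -22/3, a_5 = -91/24


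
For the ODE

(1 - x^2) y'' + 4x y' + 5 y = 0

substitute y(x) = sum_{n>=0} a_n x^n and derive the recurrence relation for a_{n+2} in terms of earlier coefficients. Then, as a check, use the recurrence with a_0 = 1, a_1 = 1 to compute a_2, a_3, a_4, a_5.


Substitute y = sum_n a_n x^n.
(1 - 1 x^2) y'' contributes (n+2)(n+1) a_{n+2} - n(n-1) a_n at x^n.
4 x y'(x) contributes 4 n a_n at x^n.
5 y(x) contributes 5 a_n at x^n.
Matching x^n: (n+2)(n+1) a_{n+2} + (-n(n-1) + 4 n + 5) a_n = 0.
Thus a_{n+2} = (n(n-1) - 4 n - 5) / ((n+1)(n+2)) * a_n.

Check with a_0 = 1, a_1 = 1 (apply the recurrence for n = 0, 1, 2, 3): a_0 = 1, a_1 = 1, a_2 = -5/2, a_3 = -3/2, a_4 = 55/24, a_5 = 33/40.

a_(n+2) = (n(n-1) - 4 n - 5) / ((n+1)(n+2)) * a_n; check: a_0 = 1, a_1 = 1, a_2 = -5/2, a_3 = -3/2, a_4 = 55/24, a_5 = 33/40


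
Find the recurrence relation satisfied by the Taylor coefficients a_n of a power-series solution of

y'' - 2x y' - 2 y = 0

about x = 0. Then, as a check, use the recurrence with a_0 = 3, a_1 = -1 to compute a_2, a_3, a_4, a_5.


Substitute y = sum_n a_n x^n.
y''(x) has coefficient (n+2)(n+1) a_{n+2} at x^n;
-2 x y'(x) has coefficient -2 n a_n at x^n (shift);
-2 y(x) has coefficient -2 a_n at x^n.
Matching x^n: (n+2)(n+1) a_{n+2} + (-2n - 2) a_n = 0.
Thus a_{n+2} = (2n + 2) / ((n+1)(n+2)) * a_n.

Check with a_0 = 3, a_1 = -1 (apply the recurrence for n = 0, 1, 2, 3): a_0 = 3, a_1 = -1, a_2 = 3, a_3 = -2/3, a_4 = 3/2, a_5 = -4/15.

a_(n+2) = (2n + 2) / ((n+1)(n+2)) * a_n; check: a_0 = 3, a_1 = -1, a_2 = 3, a_3 = -2/3, a_4 = 3/2, a_5 = -4/15


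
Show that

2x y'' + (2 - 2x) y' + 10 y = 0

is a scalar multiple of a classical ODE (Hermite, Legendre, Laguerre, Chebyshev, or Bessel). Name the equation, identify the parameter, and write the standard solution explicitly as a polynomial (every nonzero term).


All three coefficients share the factor 2; dividing through by 2 gives  x y'' + (1 - x) y' + 5 y = 0.
This matches the Laguerre equation x y'' + (1 - x) y' + n y = 0 with n = 5; the polynomial solution is L_5(x).
With y = sum_k a_k x^k, matching x^k gives (k+1)k a_{k+1} + (k+1) a_{k+1} - k a_k + n a_k = 0, i.e. (k+1)^2 a_{k+1} = (k - n) a_k = (k - 5) a_k. The right side vanishes at k = 5, so the series terminates at degree 5.
Standard normalization L_n(0) = 1 gives a_0 = 1. Work upward with a_{k+1} = (k - 5) a_k / (k+1)^2:
  a_1 = (0 - 5)(1) / 1^2 = -5/1 = -5
  a_2 = (1 - 5)(-5) / 2^2 = 20/4 = 5
  a_3 = (2 - 5)(5) / 3^2 = -15/9 = -5/3
  a_4 = (3 - 5)(-5/3) / 4^2 = (10/3)/16 = 5/24
  a_5 = (4 - 5)(5/24) / 5^2 = (-5/24)/25 = -1/120
Hence L_5(x) = -x^5/120 + 5 x^4/24 - 5 x^3/3 + 5 x^2 - 5 x + 1.

L_5(x); series = -x^5/120 + 5 x^4/24 - 5 x^3/3 + 5 x^2 - 5 x + 1


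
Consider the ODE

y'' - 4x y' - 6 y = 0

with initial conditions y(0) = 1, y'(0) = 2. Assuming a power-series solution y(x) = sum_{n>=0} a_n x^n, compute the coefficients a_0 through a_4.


Ansatz: y(x) = sum_{n>=0} a_n x^n, so y'(x) = sum_{n>=1} n a_n x^(n-1) and y''(x) = sum_{n>=2} n(n-1) a_n x^(n-2).
Substitute into P(x) y'' + Q(x) y' + R(x) y = 0 with P(x) = 1, Q(x) = -4x, R(x) = -6, and match powers of x.
Initial conditions: a_0 = 1, a_1 = 2.
Setting the coefficient of each power of x to zero and solving order by order (substituting the coefficients already found):
  x^0: 2 a_2 - 6 a_0 = 0  ->  2 a_2 = 6 a_0 = 6  ->  a_2 = 3
  x^1: 6 a_3 - 10 a_1 = 0  ->  6 a_3 = 10 a_1 = 20  ->  a_3 = 10/3
  x^2: 12 a_4 - 14 a_2 = 0  ->  12 a_4 = 14 a_2 = 42  ->  a_4 = 7/2
Truncated series: y(x) = 1 + 2 x + 3 x^2 + (10/3) x^3 + (7/2) x^4 + O(x^5).

a_0 = 1; a_1 = 2; a_2 = 3; a_3 = 10/3; a_4 = 7/2


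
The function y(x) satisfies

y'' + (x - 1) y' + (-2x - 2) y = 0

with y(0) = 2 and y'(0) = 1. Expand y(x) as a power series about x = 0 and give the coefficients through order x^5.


Ansatz: y(x) = sum_{n>=0} a_n x^n, so y'(x) = sum_{n>=1} n a_n x^(n-1) and y''(x) = sum_{n>=2} n(n-1) a_n x^(n-2).
Substitute into P(x) y'' + Q(x) y' + R(x) y = 0 with P(x) = 1, Q(x) = x - 1, R(x) = -2x - 2, and match powers of x.
Initial conditions: a_0 = 2, a_1 = 1.
Setting the coefficient of each power of x to zero and solving order by order (substituting the coefficients already found):
  x^0: 2 a_2 - a_1 - 2 a_0 = 0  ->  2 a_2 = a_1 + 2 a_0 = 5  ->  a_2 = 5/2
  x^1: 6 a_3 - 2 a_2 - a_1 - 2 a_0 = 0  ->  6 a_3 = 2 a_2 + a_1 + 2 a_0 = 10  ->  a_3 = 5/3
  x^2: 12 a_4 - 3 a_3 - 2 a_1 = 0  ->  12 a_4 = 3 a_3 + 2 a_1 = 7  ->  a_4 = 7/12
  x^3: 20 a_5 - 4 a_4 + a_3 - 2 a_2 = 0  ->  20 a_5 = 4 a_4 - a_3 + 2 a_2 = 17/3  ->  a_5 = 17/60
Truncated series: y(x) = 2 + x + (5/2) x^2 + (5/3) x^3 + (7/12) x^4 + (17/60) x^5 + O(x^6).

a_0 = 2; a_1 = 1; a_2 = 5/2; a_3 = 5/3; a_4 = 7/12; a_5 = 17/60


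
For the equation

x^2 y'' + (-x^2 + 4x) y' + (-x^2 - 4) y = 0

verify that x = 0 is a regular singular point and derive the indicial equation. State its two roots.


Divide by x^2 to reach normal form y'' + P_1(x) y' + P_2(x) y = 0 with P_1(x) = -1 + 4/x and P_2(x) = -1 - 4/x^2.
x = 0 is a singular point because the y'-coefficient -1 + 4/x has a pole at x = 0 and the y-coefficient -1 - 4/x^2 has a pole at x = 0.
It is a regular singular point because x P_1(x) = p(x) = 4 - x and x^2 P_2(x) = q(x) = -x^2 - 4 are polynomials, hence analytic at x = 0.
p(0) = 4,  q(0) = -4.
Indicial equation: r(r-1) + p(0) r + q(0) = 0, i.e. r^2 + (p(0) - 1) r + q(0) = 0, i.e. r^2 + 3 r - 4 = 0.
Discriminant: (3)^2 - 4(-4) = 25, so r = (-3 ± 5)/2.
Solving: r_1 = 1, r_2 = -4.

indicial: r^2 + 3 r - 4 = 0; roots r_1 = 1, r_2 = -4


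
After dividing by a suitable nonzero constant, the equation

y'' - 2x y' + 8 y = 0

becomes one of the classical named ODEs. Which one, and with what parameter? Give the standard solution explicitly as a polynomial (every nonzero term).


The equation is already in a standard form:  y'' - 2x y' + 8 y = 0.
This matches the Hermite equation y'' - 2x y' + 2n y = 0 with 2n = 8, so n = 4; the polynomial solution is H_4(x).
With y = sum_k a_k x^k, matching x^k gives (k+2)(k+1) a_{k+2} = 2(k - n) a_k = 2(k - 4) a_k. The right side vanishes at k = 4, so the series with the parity of 4 terminates at degree 4.
Standard normalization: leading coefficient of H_n is 2^n, so a_4 = 2^4 = 16. Work downward with a_k = (k+1)(k+2) a_{k+2} / (2(k - n)):
  a_2 = (3)(4)(16) / (2(2 - 4)) = 192/(-4) = -48
  a_0 = (1)(2)(-48) / (2(0 - 4)) = -96/(-8) = 12
Hence H_4(x) = 16 x^4 - 48 x^2 + 12.

H_4(x); series = 16 x^4 - 48 x^2 + 12


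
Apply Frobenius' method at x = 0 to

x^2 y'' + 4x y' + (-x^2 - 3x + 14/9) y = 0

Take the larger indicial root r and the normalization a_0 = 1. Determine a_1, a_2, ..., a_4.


Write in Frobenius form y'' + (p(x)/x) y' + (q(x)/x^2) y = 0:
  p(x) = 4,  q(x) = -x^2 - 3x + 14/9.
Indicial equation: r(r-1) + (4) r + (14/9) = 0 -> roots r_1 = -2/3, r_2 = -7/3.
Take r = r_1 = -2/3. Let y(x) = x^r sum_{n>=0} a_n x^n with a_0 = 1.
Substitute y = x^r sum a_n x^n and match x^{r+n}. The recurrence is
  D(n) a_n - 3 a_{n-1} - 1 a_{n-2} = 0,  where D(n) = (r+n)(r+n-1) + (4)(r+n) + (14/9).
  a_n = [3 a_{n-1} + 1 a_{n-2}] / D(n).
Since the indicial polynomial factors as (r - r_1)(r - r_2), D(n) = (r_1 + n - r_1)(r_1 + n - r_2) = n(n + 5/3).
Evaluating step by step (a_0 = 1):
  n = 1: D(1) = 1(1 + 5/3) = 8/3; numerator = 3(1) = 3; a_1 = (3)/(8/3) = 9/8
  n = 2: D(2) = 2(2 + 5/3) = 22/3; numerator = 3(9/8) + 1(1) = 35/8; a_2 = (35/8)/(22/3) = 105/176
  n = 3: D(3) = 3(3 + 5/3) = 14; numerator = 3(105/176) + 1(9/8) = 513/176; a_3 = (513/176)/(14) = 513/2464
  n = 4: D(4) = 4(4 + 5/3) = 68/3; numerator = 3(513/2464) + 1(105/176) = 3009/2464; a_4 = (3009/2464)/(68/3) = 531/9856

r = -2/3; a_0 = 1; a_1 = 9/8; a_2 = 105/176; a_3 = 513/2464; a_4 = 531/9856


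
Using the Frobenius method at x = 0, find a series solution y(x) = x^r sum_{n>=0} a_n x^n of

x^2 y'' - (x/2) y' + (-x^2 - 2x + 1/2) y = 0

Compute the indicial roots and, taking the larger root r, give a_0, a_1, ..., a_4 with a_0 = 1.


Write in Frobenius form y'' + (p(x)/x) y' + (q(x)/x^2) y = 0:
  p(x) = -1/2,  q(x) = -x^2 - 2x + 1/2.
Indicial equation: r(r-1) + (-1/2) r + (1/2) = 0 -> roots r_1 = 1, r_2 = 1/2.
Take r = r_1 = 1. Let y(x) = x^r sum_{n>=0} a_n x^n with a_0 = 1.
Substitute y = x^r sum a_n x^n and match x^{r+n}. The recurrence is
  D(n) a_n - 2 a_{n-1} - 1 a_{n-2} = 0,  where D(n) = (r+n)(r+n-1) + (-1/2)(r+n) + (1/2).
  a_n = [2 a_{n-1} + 1 a_{n-2}] / D(n).
Since the indicial polynomial factors as (r - r_1)(r - r_2), D(n) = (r_1 + n - r_1)(r_1 + n - r_2) = n(n + 1/2).
Evaluating step by step (a_0 = 1):
  n = 1: D(1) = 1(1 + 1/2) = 3/2; numerator = 2(1) = 2; a_1 = (2)/(3/2) = 4/3
  n = 2: D(2) = 2(2 + 1/2) = 5; numerator = 2(4/3) + 1(1) = 11/3; a_2 = (11/3)/(5) = 11/15
  n = 3: D(3) = 3(3 + 1/2) = 21/2; numerator = 2(11/15) + 1(4/3) = 14/5; a_3 = (14/5)/(21/2) = 4/15
  n = 4: D(4) = 4(4 + 1/2) = 18; numerator = 2(4/15) + 1(11/15) = 19/15; a_4 = (19/15)/(18) = 19/270

r = 1; a_0 = 1; a_1 = 4/3; a_2 = 11/15; a_3 = 4/15; a_4 = 19/270


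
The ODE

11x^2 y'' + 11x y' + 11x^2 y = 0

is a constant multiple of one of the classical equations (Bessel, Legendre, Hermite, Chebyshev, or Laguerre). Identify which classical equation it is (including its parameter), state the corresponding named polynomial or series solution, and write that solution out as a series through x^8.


All three coefficients share the factor 11; dividing through by 11 gives  x^2 y'' + x y' + x^2 y = 0.
This matches the Bessel equation x^2 y'' + x y' + (x^2 - nu^2) y = 0 with nu^2 = 0, so nu = 0; the solution bounded at x = 0 is J_0(x).
Frobenius at x = 0: indicial roots ±nu; for r = nu the recurrence k(k + 2nu) c_k = -c_{k-2} gives the standard series J_nu(x) = sum_{k>=0} (-1)^k / (k! (k+nu)!) (x/2)^(2k+nu). Evaluate the first 5 terms:
  k = 0: (-1)^0 / (0! * 0! * 2^0) x^0 = 1/(1*1*1) x^0 = (1) x^0
  k = 1: (-1)^1 / (1! * 1! * 2^2) x^2 = -1/(1*1*4) x^2 = (-1/4) x^2
  k = 2: (-1)^2 / (2! * 2! * 2^4) x^4 = 1/(2*2*16) x^4 = (1/64) x^4
  k = 3: (-1)^3 / (3! * 3! * 2^6) x^6 = -1/(6*6*64) x^6 = (-1/2304) x^6
  k = 4: (-1)^4 / (4! * 4! * 2^8) x^8 = 1/(24*24*256) x^8 = (1/147456) x^8
Hence J_0(x) = x^8/147456 - x^6/2304 + x^4/64 - x^2/4 + 1 + ....

J_0(x); series = x^8/147456 - x^6/2304 + x^4/64 - x^2/4 + 1


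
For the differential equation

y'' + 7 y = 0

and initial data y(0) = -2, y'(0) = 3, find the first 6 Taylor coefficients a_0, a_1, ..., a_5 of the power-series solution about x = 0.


Ansatz: y(x) = sum_{n>=0} a_n x^n, so y'(x) = sum_{n>=1} n a_n x^(n-1) and y''(x) = sum_{n>=2} n(n-1) a_n x^(n-2).
Substitute into P(x) y'' + Q(x) y' + R(x) y = 0 with P(x) = 1, Q(x) = 0, R(x) = 7, and match powers of x.
Initial conditions: a_0 = -2, a_1 = 3.
Setting the coefficient of each power of x to zero and solving order by order (substituting the coefficients already found):
  x^0: 2 a_2 + 7 a_0 = 0  ->  2 a_2 = -7 a_0 = 14  ->  a_2 = 7
  x^1: 6 a_3 + 7 a_1 = 0  ->  6 a_3 = -7 a_1 = -21  ->  a_3 = -7/2
  x^2: 12 a_4 + 7 a_2 = 0  ->  12 a_4 = -7 a_2 = -49  ->  a_4 = -49/12
  x^3: 20 a_5 + 7 a_3 = 0  ->  20 a_5 = -7 a_3 = 49/2  ->  a_5 = 49/40
Truncated series: y(x) = -2 + 3 x + 7 x^2 - (7/2) x^3 - (49/12) x^4 + (49/40) x^5 + O(x^6).

a_0 = -2; a_1 = 3; a_2 = 7; a_3 = -7/2; a_4 = -49/12; a_5 = 49/40


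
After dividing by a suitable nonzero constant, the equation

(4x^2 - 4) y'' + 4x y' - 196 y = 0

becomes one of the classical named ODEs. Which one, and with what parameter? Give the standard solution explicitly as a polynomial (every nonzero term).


All three coefficients share the factor -4; dividing through by -4 gives  (1 - x^2) y'' - x y' + 49 y = 0.
This matches the Chebyshev equation (1 - x^2) y'' - x y' + n^2 y = 0 (note the -x y' term, not -2x y') with n^2 = 49, so n = 7; the polynomial solution is T_7(x).
With y = sum_k a_k x^k, matching x^k gives (k+2)(k+1) a_{k+2} = (k^2 - n^2) a_k = (k - 7)(k + 7) a_k. The right side vanishes at k = 7, so the series with the parity of 7 terminates at degree 7.
Standard normalization: leading coefficient of T_n is 2^(n-1), so a_7 = 2^6 = 64. Work downward with a_k = (k+1)(k+2) a_{k+2} / ((k - 7)(k + 7)):
  a_5 = (6)(7)(64) / ((5 - 7)(5 + 7)) = 2688/(-24) = -112
  a_3 = (4)(5)(-112) / ((3 - 7)(3 + 7)) = -2240/(-40) = 56
  a_1 = (2)(3)(56) / ((1 - 7)(1 + 7)) = 336/(-48) = -7
Hence T_7(x) = 64 x^7 - 112 x^5 + 56 x^3 - 7 x.

T_7(x); series = 64 x^7 - 112 x^5 + 56 x^3 - 7 x


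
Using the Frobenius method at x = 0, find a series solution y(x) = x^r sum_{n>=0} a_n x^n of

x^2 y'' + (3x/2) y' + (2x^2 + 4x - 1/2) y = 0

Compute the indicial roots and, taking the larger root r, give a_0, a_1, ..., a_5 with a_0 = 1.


Write in Frobenius form y'' + (p(x)/x) y' + (q(x)/x^2) y = 0:
  p(x) = 3/2,  q(x) = 2x^2 + 4x - 1/2.
Indicial equation: r(r-1) + (3/2) r + (-1/2) = 0 -> roots r_1 = 1/2, r_2 = -1.
Take r = r_1 = 1/2. Let y(x) = x^r sum_{n>=0} a_n x^n with a_0 = 1.
Substitute y = x^r sum a_n x^n and match x^{r+n}. The recurrence is
  D(n) a_n + 4 a_{n-1} + 2 a_{n-2} = 0,  where D(n) = (r+n)(r+n-1) + (3/2)(r+n) + (-1/2).
  a_n = [-4 a_{n-1} - 2 a_{n-2}] / D(n).
Since the indicial polynomial factors as (r - r_1)(r - r_2), D(n) = (r_1 + n - r_1)(r_1 + n - r_2) = n(n + 3/2).
Evaluating step by step (a_0 = 1):
  n = 1: D(1) = 1(1 + 3/2) = 5/2; numerator = -4(1) = -4; a_1 = (-4)/(5/2) = -8/5
  n = 2: D(2) = 2(2 + 3/2) = 7; numerator = -4(-8/5) - 2(1) = 22/5; a_2 = (22/5)/(7) = 22/35
  n = 3: D(3) = 3(3 + 3/2) = 27/2; numerator = -4(22/35) - 2(-8/5) = 24/35; a_3 = (24/35)/(27/2) = 16/315
  n = 4: D(4) = 4(4 + 3/2) = 22; numerator = -4(16/315) - 2(22/35) = -92/63; a_4 = (-92/63)/(22) = -46/693
  n = 5: D(5) = 5(5 + 3/2) = 65/2; numerator = -4(-46/693) - 2(16/315) = 568/3465; a_5 = (568/3465)/(65/2) = 1136/225225

r = 1/2; a_0 = 1; a_1 = -8/5; a_2 = 22/35; a_3 = 16/315; a_4 = -46/693; a_5 = 1136/225225


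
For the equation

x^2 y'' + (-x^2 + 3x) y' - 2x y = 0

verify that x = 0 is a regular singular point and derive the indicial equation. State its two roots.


Divide by x^2 to reach normal form y'' + P_1(x) y' + P_2(x) y = 0 with P_1(x) = -1 + 3/x and P_2(x) = -2/x.
x = 0 is a singular point because the y'-coefficient -1 + 3/x has a pole at x = 0 and the y-coefficient -2/x has a pole at x = 0.
It is a regular singular point because x P_1(x) = p(x) = 3 - x and x^2 P_2(x) = q(x) = -2x are polynomials, hence analytic at x = 0.
p(0) = 3,  q(0) = 0.
Indicial equation: r(r-1) + p(0) r + q(0) = 0, i.e. r^2 + (p(0) - 1) r + q(0) = 0, i.e. r^2 + 2 r = 0.
Discriminant: (2)^2 - 4(0) = 4, so r = (-2 ± 2)/2.
Solving: r_1 = 0, r_2 = -2.

indicial: r^2 + 2 r = 0; roots r_1 = 0, r_2 = -2


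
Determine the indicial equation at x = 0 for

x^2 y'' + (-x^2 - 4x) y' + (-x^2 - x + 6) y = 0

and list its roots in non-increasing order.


Divide by x^2 to reach normal form y'' + P_1(x) y' + P_2(x) y = 0 with P_1(x) = -1 - 4/x and P_2(x) = -1 - 1/x + 6/x^2.
x = 0 is a singular point because the y'-coefficient -1 - 4/x has a pole at x = 0 and the y-coefficient -1 - 1/x + 6/x^2 has a pole at x = 0.
It is a regular singular point because x P_1(x) = p(x) = -x - 4 and x^2 P_2(x) = q(x) = -x^2 - x + 6 are polynomials, hence analytic at x = 0.
p(0) = -4,  q(0) = 6.
Indicial equation: r(r-1) + p(0) r + q(0) = 0, i.e. r^2 + (p(0) - 1) r + q(0) = 0, i.e. r^2 - 5 r + 6 = 0.
Discriminant: (-5)^2 - 4(6) = 1, so r = (5 ± 1)/2.
Solving: r_1 = 3, r_2 = 2.

indicial: r^2 - 5 r + 6 = 0; roots r_1 = 3, r_2 = 2


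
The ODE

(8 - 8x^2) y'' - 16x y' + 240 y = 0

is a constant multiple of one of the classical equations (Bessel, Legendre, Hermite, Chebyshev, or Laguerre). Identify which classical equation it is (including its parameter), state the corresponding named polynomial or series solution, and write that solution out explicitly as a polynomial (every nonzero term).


All three coefficients share the factor 8; dividing through by 8 gives  (1 - x^2) y'' - 2x y' + 30 y = 0.
This matches the Legendre equation (1 - x^2) y'' - 2x y' + n(n+1) y = 0 (note the -2x y' term) with n(n+1) = 30, so n = 5; the polynomial solution is P_5(x).
With y = sum_k a_k x^k, matching x^k gives (k+2)(k+1) a_{k+2} = [k(k+1) - n(n+1)] a_k = (k - 5)(k + 6) a_k. The right side vanishes at k = 5, so the series with the parity of 5 terminates at degree 5.
Standard normalization (P_n(1) = 1): leading coefficient (2n)!/(2^n (n!)^2) = 3628800/(32*14400) = 63/8, so a_5 = 63/8. Work downward with a_k = (k+1)(k+2) a_{k+2} / ((k - 5)(k + 6)):
  a_3 = (4)(5)(63/8) / ((3 - 5)(3 + 6)) = (315/2)/(-18) = -35/4
  a_1 = (2)(3)(-35/4) / ((1 - 5)(1 + 6)) = (-105/2)/(-28) = 15/8
Hence P_5(x) = 63 x^5/8 - 35 x^3/4 + 15 x/8.

P_5(x); series = 63 x^5/8 - 35 x^3/4 + 15 x/8


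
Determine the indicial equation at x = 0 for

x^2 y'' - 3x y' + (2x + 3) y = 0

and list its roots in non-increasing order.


Divide by x^2 to reach normal form y'' + P_1(x) y' + P_2(x) y = 0 with P_1(x) = -3/x and P_2(x) = 2/x + 3/x^2.
x = 0 is a singular point because the y'-coefficient -3/x has a pole at x = 0 and the y-coefficient 2/x + 3/x^2 has a pole at x = 0.
It is a regular singular point because x P_1(x) = p(x) = -3 and x^2 P_2(x) = q(x) = 2x + 3 are polynomials, hence analytic at x = 0.
p(0) = -3,  q(0) = 3.
Indicial equation: r(r-1) + p(0) r + q(0) = 0, i.e. r^2 + (p(0) - 1) r + q(0) = 0, i.e. r^2 - 4 r + 3 = 0.
Discriminant: (-4)^2 - 4(3) = 4, so r = (4 ± 2)/2.
Solving: r_1 = 3, r_2 = 1.

indicial: r^2 - 4 r + 3 = 0; roots r_1 = 3, r_2 = 1


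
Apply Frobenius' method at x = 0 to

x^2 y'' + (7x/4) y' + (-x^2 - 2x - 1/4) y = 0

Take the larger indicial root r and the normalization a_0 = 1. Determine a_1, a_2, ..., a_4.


Write in Frobenius form y'' + (p(x)/x) y' + (q(x)/x^2) y = 0:
  p(x) = 7/4,  q(x) = -x^2 - 2x - 1/4.
Indicial equation: r(r-1) + (7/4) r + (-1/4) = 0 -> roots r_1 = 1/4, r_2 = -1.
Take r = r_1 = 1/4. Let y(x) = x^r sum_{n>=0} a_n x^n with a_0 = 1.
Substitute y = x^r sum a_n x^n and match x^{r+n}. The recurrence is
  D(n) a_n - 2 a_{n-1} - 1 a_{n-2} = 0,  where D(n) = (r+n)(r+n-1) + (7/4)(r+n) + (-1/4).
  a_n = [2 a_{n-1} + 1 a_{n-2}] / D(n).
Since the indicial polynomial factors as (r - r_1)(r - r_2), D(n) = (r_1 + n - r_1)(r_1 + n - r_2) = n(n + 5/4).
Evaluating step by step (a_0 = 1):
  n = 1: D(1) = 1(1 + 5/4) = 9/4; numerator = 2(1) = 2; a_1 = (2)/(9/4) = 8/9
  n = 2: D(2) = 2(2 + 5/4) = 13/2; numerator = 2(8/9) + 1(1) = 25/9; a_2 = (25/9)/(13/2) = 50/117
  n = 3: D(3) = 3(3 + 5/4) = 51/4; numerator = 2(50/117) + 1(8/9) = 68/39; a_3 = (68/39)/(51/4) = 16/117
  n = 4: D(4) = 4(4 + 5/4) = 21; numerator = 2(16/117) + 1(50/117) = 82/117; a_4 = (82/117)/(21) = 82/2457

r = 1/4; a_0 = 1; a_1 = 8/9; a_2 = 50/117; a_3 = 16/117; a_4 = 82/2457


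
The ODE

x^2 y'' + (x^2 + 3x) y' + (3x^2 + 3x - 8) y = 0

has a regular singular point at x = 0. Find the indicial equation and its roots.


Divide by x^2 to reach normal form y'' + P_1(x) y' + P_2(x) y = 0 with P_1(x) = 1 + 3/x and P_2(x) = 3 + 3/x - 8/x^2.
x = 0 is a singular point because the y'-coefficient 1 + 3/x has a pole at x = 0 and the y-coefficient 3 + 3/x - 8/x^2 has a pole at x = 0.
It is a regular singular point because x P_1(x) = p(x) = x + 3 and x^2 P_2(x) = q(x) = 3x^2 + 3x - 8 are polynomials, hence analytic at x = 0.
p(0) = 3,  q(0) = -8.
Indicial equation: r(r-1) + p(0) r + q(0) = 0, i.e. r^2 + (p(0) - 1) r + q(0) = 0, i.e. r^2 + 2 r - 8 = 0.
Discriminant: (2)^2 - 4(-8) = 36, so r = (-2 ± 6)/2.
Solving: r_1 = 2, r_2 = -4.

indicial: r^2 + 2 r - 8 = 0; roots r_1 = 2, r_2 = -4


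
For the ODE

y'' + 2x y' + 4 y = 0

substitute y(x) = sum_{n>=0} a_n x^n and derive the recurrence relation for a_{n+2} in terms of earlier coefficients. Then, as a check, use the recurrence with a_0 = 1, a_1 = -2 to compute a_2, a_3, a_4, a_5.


Substitute y = sum_n a_n x^n.
y''(x) has coefficient (n+2)(n+1) a_{n+2} at x^n;
2 x y'(x) has coefficient 2 n a_n at x^n (shift);
4 y(x) has coefficient 4 a_n at x^n.
Matching x^n: (n+2)(n+1) a_{n+2} + (2n + 4) a_n = 0.
Thus a_{n+2} = (-2n - 4) / ((n+1)(n+2)) * a_n.

Check with a_0 = 1, a_1 = -2 (apply the recurrence for n = 0, 1, 2, 3): a_0 = 1, a_1 = -2, a_2 = -2, a_3 = 2, a_4 = 4/3, a_5 = -1.

a_(n+2) = (-2n - 4) / ((n+1)(n+2)) * a_n; check: a_0 = 1, a_1 = -2, a_2 = -2, a_3 = 2, a_4 = 4/3, a_5 = -1


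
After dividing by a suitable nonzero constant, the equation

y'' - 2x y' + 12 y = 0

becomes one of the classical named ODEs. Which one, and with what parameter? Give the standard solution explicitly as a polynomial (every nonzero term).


The equation is already in a standard form:  y'' - 2x y' + 12 y = 0.
This matches the Hermite equation y'' - 2x y' + 2n y = 0 with 2n = 12, so n = 6; the polynomial solution is H_6(x).
With y = sum_k a_k x^k, matching x^k gives (k+2)(k+1) a_{k+2} = 2(k - n) a_k = 2(k - 6) a_k. The right side vanishes at k = 6, so the series with the parity of 6 terminates at degree 6.
Standard normalization: leading coefficient of H_n is 2^n, so a_6 = 2^6 = 64. Work downward with a_k = (k+1)(k+2) a_{k+2} / (2(k - n)):
  a_4 = (5)(6)(64) / (2(4 - 6)) = 1920/(-4) = -480
  a_2 = (3)(4)(-480) / (2(2 - 6)) = -5760/(-8) = 720
  a_0 = (1)(2)(720) / (2(0 - 6)) = 1440/(-12) = -120
Hence H_6(x) = 64 x^6 - 480 x^4 + 720 x^2 - 120.

H_6(x); series = 64 x^6 - 480 x^4 + 720 x^2 - 120


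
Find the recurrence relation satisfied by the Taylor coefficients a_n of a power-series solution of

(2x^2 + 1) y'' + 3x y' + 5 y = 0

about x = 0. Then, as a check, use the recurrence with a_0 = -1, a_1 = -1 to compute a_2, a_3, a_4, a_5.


Substitute y = sum_n a_n x^n.
(1 + 2 x^2) y'' contributes (n+2)(n+1) a_{n+2} + 2 n(n-1) a_n at x^n.
3 x y'(x) contributes 3 n a_n at x^n.
5 y(x) contributes 5 a_n at x^n.
Matching x^n: (n+2)(n+1) a_{n+2} + (2 n(n-1) + 3 n + 5) a_n = 0.
Thus a_{n+2} = (-2 n(n-1) - 3 n - 5) / ((n+1)(n+2)) * a_n.

Check with a_0 = -1, a_1 = -1 (apply the recurrence for n = 0, 1, 2, 3): a_0 = -1, a_1 = -1, a_2 = 5/2, a_3 = 4/3, a_4 = -25/8, a_5 = -26/15.

a_(n+2) = (-2 n(n-1) - 3 n - 5) / ((n+1)(n+2)) * a_n; check: a_0 = -1, a_1 = -1, a_2 = 5/2, a_3 = 4/3, a_4 = -25/8, a_5 = -26/15


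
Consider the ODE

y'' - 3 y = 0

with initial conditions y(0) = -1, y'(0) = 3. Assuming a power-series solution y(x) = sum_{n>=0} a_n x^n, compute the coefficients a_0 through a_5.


Ansatz: y(x) = sum_{n>=0} a_n x^n, so y'(x) = sum_{n>=1} n a_n x^(n-1) and y''(x) = sum_{n>=2} n(n-1) a_n x^(n-2).
Substitute into P(x) y'' + Q(x) y' + R(x) y = 0 with P(x) = 1, Q(x) = 0, R(x) = -3, and match powers of x.
Initial conditions: a_0 = -1, a_1 = 3.
Setting the coefficient of each power of x to zero and solving order by order (substituting the coefficients already found):
  x^0: 2 a_2 - 3 a_0 = 0  ->  2 a_2 = 3 a_0 = -3  ->  a_2 = -3/2
  x^1: 6 a_3 - 3 a_1 = 0  ->  6 a_3 = 3 a_1 = 9  ->  a_3 = 3/2
  x^2: 12 a_4 - 3 a_2 = 0  ->  12 a_4 = 3 a_2 = -9/2  ->  a_4 = -3/8
  x^3: 20 a_5 - 3 a_3 = 0  ->  20 a_5 = 3 a_3 = 9/2  ->  a_5 = 9/40
Truncated series: y(x) = -1 + 3 x - (3/2) x^2 + (3/2) x^3 - (3/8) x^4 + (9/40) x^5 + O(x^6).

a_0 = -1; a_1 = 3; a_2 = -3/2; a_3 = 3/2; a_4 = -3/8; a_5 = 9/40


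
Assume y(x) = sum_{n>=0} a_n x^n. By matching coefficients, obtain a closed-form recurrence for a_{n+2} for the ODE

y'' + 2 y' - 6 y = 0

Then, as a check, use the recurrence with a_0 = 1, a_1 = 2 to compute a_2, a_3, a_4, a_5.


Substitute y = sum_n a_n x^n.
y''(x) has coefficient (n+2)(n+1) a_{n+2} at x^n;
2 y'(x) has coefficient 2 (n+1) a_{n+1} at x^n;
-6 y(x) has coefficient -6 a_n at x^n.
Matching x^n: (n+2)(n+1) a_{n+2} + 2 (n+1) a_{n+1} - 6 a_n = 0.
Thus a_{n+2} = [-2 (n+1) a_{n+1} + 6 a_n] / ((n+1)(n+2)).

Check with a_0 = 1, a_1 = 2 (apply the recurrence for n = 0, 1, 2, 3): a_0 = 1, a_1 = 2, a_2 = 1, a_3 = 4/3, a_4 = -1/6, a_5 = 7/15.

a_(n+2) = [-2 (n+1) a_(n+1) + 6 a_n] / ((n+1)(n+2)); check: a_0 = 1, a_1 = 2, a_2 = 1, a_3 = 4/3, a_4 = -1/6, a_5 = 7/15


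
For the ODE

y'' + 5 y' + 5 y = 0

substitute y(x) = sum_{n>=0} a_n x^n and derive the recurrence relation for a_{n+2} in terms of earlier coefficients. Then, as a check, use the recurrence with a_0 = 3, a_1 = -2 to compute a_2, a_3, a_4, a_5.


Substitute y = sum_n a_n x^n.
y''(x) has coefficient (n+2)(n+1) a_{n+2} at x^n;
5 y'(x) has coefficient 5 (n+1) a_{n+1} at x^n;
5 y(x) has coefficient 5 a_n at x^n.
Matching x^n: (n+2)(n+1) a_{n+2} + 5 (n+1) a_{n+1} + 5 a_n = 0.
Thus a_{n+2} = [-5 (n+1) a_{n+1} - 5 a_n] / ((n+1)(n+2)).

Check with a_0 = 3, a_1 = -2 (apply the recurrence for n = 0, 1, 2, 3): a_0 = 3, a_1 = -2, a_2 = -5/2, a_3 = 35/6, a_4 = -25/4, a_5 = 115/24.

a_(n+2) = [-5 (n+1) a_(n+1) - 5 a_n] / ((n+1)(n+2)); check: a_0 = 3, a_1 = -2, a_2 = -5/2, a_3 = 35/6, a_4 = -25/4, a_5 = 115/24
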